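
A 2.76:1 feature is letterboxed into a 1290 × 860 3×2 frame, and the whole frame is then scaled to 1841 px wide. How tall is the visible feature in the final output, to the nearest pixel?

Fitted into 1290×860, the feature spans the width; its height is 1290 / 2.760 ≈ 467.39 px.
The frame scales by 1841/1290 = 1.4271; 467.39 × 1.4271 ≈ 667.03 px.

667 px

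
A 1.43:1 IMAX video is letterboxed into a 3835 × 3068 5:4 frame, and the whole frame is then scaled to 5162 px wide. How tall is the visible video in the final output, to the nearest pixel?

3610 px

At 3835×3068 the video is width-limited, so height = 3835 / 1.430 ≈ 2681.82 px.
The frame scales by 5162/3835 = 1.3460; 2681.82 × 1.3460 ≈ 3609.79 px.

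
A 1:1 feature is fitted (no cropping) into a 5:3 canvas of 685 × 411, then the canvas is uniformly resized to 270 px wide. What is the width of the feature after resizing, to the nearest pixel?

162 px

Fitted into 685×411, the feature spans the height; its width is 411 × 1/1 ≈ 411.00 px.
Resizing to 270 px wide multiplies everything by 0.3942: 411.00 → 162.00 px.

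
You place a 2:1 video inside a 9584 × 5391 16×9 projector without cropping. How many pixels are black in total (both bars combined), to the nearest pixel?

5740816 pixels

Since 2.000 > 1.778, the video is width-limited.
That makes the image 4792.0000 px tall (9584 × 1/2).
Black = 5391 − 4792.0000 = 599.0000 px.
Across the 9584-px span: 599.0000 × 9584 ≈ 5740816 px.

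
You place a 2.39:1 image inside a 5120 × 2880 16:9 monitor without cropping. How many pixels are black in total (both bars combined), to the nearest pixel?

3777232 pixels

Since 2.390 > 1.778, the image is width-limited.
Content height = 5120 / 2.390 ≈ 2142.2594 px.
2880 − 2142.2594 = 737.7406 px of bars.
Across the 5120-px span: 737.7406 × 5120 ≈ 3777232 px.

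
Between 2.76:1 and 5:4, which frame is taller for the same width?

5:4

2.76 and 5:4 = 1.25; 2.76 > 1.25. The smaller width-to-height ratio is the taller frame.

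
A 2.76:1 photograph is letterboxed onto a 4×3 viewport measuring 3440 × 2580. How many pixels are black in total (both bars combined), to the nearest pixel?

4587664 pixels

2.76:1 (2.760) > 4×3 (1.333), so the photograph fills the width.
Content height = 3440 / 2.760 ≈ 1246.3768 px.
2580 − 1246.3768 = 1333.6232 px of bars.
That's 1333.6232 × 3440 ≈ 4587664 black pixels.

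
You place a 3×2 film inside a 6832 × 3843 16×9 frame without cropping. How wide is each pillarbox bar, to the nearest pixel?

534 px

Since 1.500 < 1.778, the film is height-limited.
The film is 3843 × 3/2 ≈ 5764.50 px wide.
Leftover width: 6832 − 5764.50 = 1067.50 px → 533.75 each side.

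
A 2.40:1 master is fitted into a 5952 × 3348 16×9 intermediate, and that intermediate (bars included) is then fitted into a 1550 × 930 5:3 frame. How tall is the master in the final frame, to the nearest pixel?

646 px

2.40:1 in 5952×3348: fills the width, so the master is 5952.00 × 2480.00.
16×9 in 1550×930: fills the width, so the intermediate becomes 1550.00 × 871.88 — a scale of ×0.2604.
So the master's height is 2480.00 × 0.2604 ≈ 645.83.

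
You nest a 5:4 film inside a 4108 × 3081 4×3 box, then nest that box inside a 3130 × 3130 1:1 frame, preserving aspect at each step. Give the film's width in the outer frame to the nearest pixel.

2934 px

Inside the 4108×3081 canvas the film is height-limited at 3851.25 × 3081.00.
The 4×3 canvas is width-limited in 3130×3130, giving 3130.00 × 2347.50; scale factor 0.7619.
The film scales with it: width 3851.25 × 0.7619 ≈ 2934.38.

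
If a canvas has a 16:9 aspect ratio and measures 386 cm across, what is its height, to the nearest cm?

217 cm

At 16:9, 386·9/16 ≈ 217.12.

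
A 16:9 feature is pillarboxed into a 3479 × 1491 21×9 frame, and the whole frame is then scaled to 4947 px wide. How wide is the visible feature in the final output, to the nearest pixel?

In the 3479×1491 frame the feature fills the height: width = 1491 × 16/9 ≈ 2650.67 px.
Resizing to 4947 px wide multiplies everything by 1.4220: 2650.67 → 3769.14 px.

3769 px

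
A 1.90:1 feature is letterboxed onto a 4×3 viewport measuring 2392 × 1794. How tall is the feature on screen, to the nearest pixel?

1.90:1 is wider than 4×3, so it spans the full width.
Content height = 2392 / 1.900 ≈ 1258.95 px.

1259 px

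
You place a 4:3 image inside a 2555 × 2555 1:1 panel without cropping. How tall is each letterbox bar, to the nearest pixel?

319 px

Since 1.333 > 1.000, the image is width-limited.
That makes the image 1916.25 px tall (2555 × 3/4).
2555 − 1916.25 = 638.75 px of bars (319.38 each).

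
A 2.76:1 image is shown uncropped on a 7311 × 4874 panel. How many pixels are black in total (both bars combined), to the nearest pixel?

2.76:1 (2.760) > 3:2 (1.500), so the image fills the width.
The image is 7311 / 2.760 ≈ 2648.9130 px tall.
4874 − 2648.9130 = 2225.0870 px of bars.
Bar area = 2225.0870 × 7311 ≈ 16267611 px.

16267611 pixels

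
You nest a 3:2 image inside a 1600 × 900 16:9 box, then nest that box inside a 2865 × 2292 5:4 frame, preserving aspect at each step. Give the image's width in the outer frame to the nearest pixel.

3:2 in 1600×900: fills the height, so the image is 1350.00 × 900.00.
The 16:9 canvas is width-limited in 2865×2292, giving 2865.00 × 1611.56; scale factor 1.7906.
The image scales with it: width 1350.00 × 1.7906 ≈ 2417.34.

2417 px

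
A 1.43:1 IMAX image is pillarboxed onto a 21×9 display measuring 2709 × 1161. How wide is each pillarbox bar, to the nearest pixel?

524 px

1.43:1 IMAX is narrower than 21×9, so it spans the full height.
That makes the image 1660.23 px wide (1161 × 1.430).
Black = 2709 − 1660.23 = 1048.77 px, or 524.38 per bar.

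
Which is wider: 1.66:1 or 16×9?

1.66 and 16×9 = 1.778; 1.778 > 1.66.

16×9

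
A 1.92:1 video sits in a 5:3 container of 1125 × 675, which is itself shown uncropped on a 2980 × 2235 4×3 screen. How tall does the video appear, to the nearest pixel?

First fit — 1.92:1 into 1125×675 spans the width: 1125.00 × 585.94.
5:3 in 2980×2235: fills the width, so the intermediate becomes 2980.00 × 1788.00 — a scale of ×2.6489.
Applying the same ×2.6489: 585.94 → 1552.08.

1552 px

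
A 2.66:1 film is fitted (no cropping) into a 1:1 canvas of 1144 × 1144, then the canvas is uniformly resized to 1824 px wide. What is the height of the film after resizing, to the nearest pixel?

Fitted into 1144×1144, the film spans the width; its height is 1144 / 2.660 ≈ 430.08 px.
Scaling 1144 → 1824 is ×1.5944, so the height becomes 430.08 × 1.5944 ≈ 685.71 px.

686 px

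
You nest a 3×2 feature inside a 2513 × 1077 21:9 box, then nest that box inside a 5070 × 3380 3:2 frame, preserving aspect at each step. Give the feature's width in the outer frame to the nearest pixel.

3259 px

3×2 in 2513×1077: fills the height, so the feature is 1615.50 × 1077.00.
Second fit — the 21:9 canvas into 5070×3380 spans the width: 5070.00 × 2172.86 (×2.0175 from 2513×1077).
The feature scales with it: width 1615.50 × 2.0175 ≈ 3259.29.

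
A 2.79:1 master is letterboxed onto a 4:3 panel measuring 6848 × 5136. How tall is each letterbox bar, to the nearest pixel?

1341 px

2.79:1 (2.790) > 4:3 (1.333), so the master fills the width.
The master is 6848 / 2.790 ≈ 2454.48 px tall.
Black = 5136 − 2454.48 = 2681.52 px, or 1340.76 per bar.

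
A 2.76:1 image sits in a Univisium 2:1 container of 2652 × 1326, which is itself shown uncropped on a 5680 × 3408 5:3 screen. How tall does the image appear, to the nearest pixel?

2058 px

2.76:1 in 2652×1326: fills the width, so the image is 2652.00 × 960.87.
Univisium 2:1 in 5680×3408: fills the width, so the intermediate becomes 5680.00 × 2840.00 — a scale of ×2.1418.
Applying the same ×2.1418: 960.87 → 2057.97.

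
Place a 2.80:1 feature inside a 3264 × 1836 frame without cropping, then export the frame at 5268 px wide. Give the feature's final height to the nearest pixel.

1881 px

At 3264×1836 the feature is width-limited, so height = 3264 / 2.800 ≈ 1165.71 px.
Scaling 3264 → 5268 is ×1.6140, so the height becomes 1165.71 × 1.6140 ≈ 1881.43 px.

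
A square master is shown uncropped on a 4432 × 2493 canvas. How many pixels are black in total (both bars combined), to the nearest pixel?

square (1.000) < 16×9 (1.778), so the master fills the height.
That makes the image 2493.0000 px wide (2493 × 1/1).
Black = 4432 − 2493.0000 = 1939.0000 px.
Across the 2493-px span: 1939.0000 × 2493 ≈ 4833927 px.

4833927 pixels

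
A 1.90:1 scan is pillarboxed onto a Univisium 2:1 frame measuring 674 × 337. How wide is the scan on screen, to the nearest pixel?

640 px

Since 1.900 < 2.000, the scan is height-limited.
That makes the image 640.30 px wide (337 × 1.900).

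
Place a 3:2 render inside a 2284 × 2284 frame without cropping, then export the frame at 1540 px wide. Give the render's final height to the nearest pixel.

At 2284×2284 the render is width-limited, so height = 2284 × 2/3 ≈ 1522.67 px.
The frame scales by 1540/2284 = 0.6743; 1522.67 × 0.6743 ≈ 1026.67 px.

1027 px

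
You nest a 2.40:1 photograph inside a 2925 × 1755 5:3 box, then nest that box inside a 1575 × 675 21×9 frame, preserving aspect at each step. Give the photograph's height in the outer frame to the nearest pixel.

469 px

First fit — 2.40:1 into 2925×1755 spans the width: 2925.00 × 1218.75.
Second fit — the 5:3 canvas into 1575×675 spans the height: 1125.00 × 675.00 (×0.3846 from 2925×1755).
So the photograph's height is 1218.75 × 0.3846 ≈ 468.75.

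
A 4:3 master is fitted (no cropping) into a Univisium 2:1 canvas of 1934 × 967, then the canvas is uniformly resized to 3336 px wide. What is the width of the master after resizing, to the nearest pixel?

In the 1934×967 frame the master fills the height: width = 967 × 4/3 ≈ 1289.33 px.
Scaling 1934 → 3336 is ×1.7249, so the width becomes 1289.33 × 1.7249 ≈ 2224.00 px.

2224 px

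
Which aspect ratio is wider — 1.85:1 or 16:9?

1.85 and 16:9 = 1.778; 1.85 > 1.778.

1.85:1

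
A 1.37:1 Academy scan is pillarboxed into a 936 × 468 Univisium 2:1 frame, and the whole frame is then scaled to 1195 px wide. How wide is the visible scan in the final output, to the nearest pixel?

819 px

At 936×468 the scan is height-limited, so width = 468 × 1.370 ≈ 641.16 px.
Scaling 936 → 1195 is ×1.2767, so the width becomes 641.16 × 1.2767 ≈ 818.58 px.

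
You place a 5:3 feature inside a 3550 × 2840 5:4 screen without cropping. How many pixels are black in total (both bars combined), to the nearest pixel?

2520500 pixels

5:3 is wider than 5:4, so it spans the full width.
Content height = 3550 × 3/5 ≈ 2130.0000 px.
Black = 2840 − 2130.0000 = 710.0000 px.
That's 710.0000 × 3550 ≈ 2520500 black pixels.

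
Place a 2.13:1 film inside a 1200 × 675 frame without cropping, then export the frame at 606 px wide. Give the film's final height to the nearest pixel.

285 px

Fitted into 1200×675, the film spans the width; its height is 1200 / 2.130 ≈ 563.38 px.
Resizing to 606 px wide multiplies everything by 0.5050: 563.38 → 284.51 px.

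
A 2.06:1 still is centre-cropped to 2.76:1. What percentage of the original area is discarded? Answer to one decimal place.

2.76:1 is wider than 2.06:1, so the crop keeps the full width and trims the height.
(2.060)/(2.760) ≈ 0.746 of the area survives, leaving 25.36% discarded.

25.4%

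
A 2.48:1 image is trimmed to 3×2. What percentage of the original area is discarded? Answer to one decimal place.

3×2 is narrower than 2.48:1, so the crop keeps the full height and trims the width.
(1.500)/(2.480) ≈ 0.605 of the area survives, leaving 39.52% discarded.

39.5%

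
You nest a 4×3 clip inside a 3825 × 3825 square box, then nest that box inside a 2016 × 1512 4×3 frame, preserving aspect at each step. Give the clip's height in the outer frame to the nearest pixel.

Inside the 3825×3825 canvas the clip is width-limited at 3825.00 × 2868.75.
square in 2016×1512: fills the height, so the intermediate becomes 1512.00 × 1512.00 — a scale of ×0.3953.
The clip scales with it: height 2868.75 × 0.3953 ≈ 1134.00.

1134 px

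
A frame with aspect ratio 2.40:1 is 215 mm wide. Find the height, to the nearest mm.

90 mm

Height = 215 / 2.400 = 89.58.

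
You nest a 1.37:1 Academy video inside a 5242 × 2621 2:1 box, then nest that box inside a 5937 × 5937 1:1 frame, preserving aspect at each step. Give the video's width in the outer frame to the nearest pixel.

1.37:1 Academy in 5242×2621: fills the height, so the video is 3590.77 × 2621.00.
Second fit — the 2:1 canvas into 5937×5937 spans the width: 5937.00 × 2968.50 (×1.1326 from 5242×2621).
So the video's width is 3590.77 × 1.1326 ≈ 4066.84.

4067 px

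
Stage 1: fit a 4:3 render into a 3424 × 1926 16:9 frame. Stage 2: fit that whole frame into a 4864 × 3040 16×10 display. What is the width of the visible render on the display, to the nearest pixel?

4:3 in 3424×1926: fills the height, so the render is 2568.00 × 1926.00.
16:9 in 4864×3040: fills the width, so the intermediate becomes 4864.00 × 2736.00 — a scale of ×1.4206.
The render scales with it: width 2568.00 × 1.4206 ≈ 3648.00.

3648 px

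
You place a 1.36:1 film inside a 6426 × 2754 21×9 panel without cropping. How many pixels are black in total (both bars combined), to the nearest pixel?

7382262 pixels

1.36:1 (1.360) < 21×9 (2.333), so the film fills the height.
That makes the image 3745.4400 px wide (2754 × 1.360).
Black = 6426 − 3745.4400 = 2680.5600 px.
Across the 2754-px span: 2680.5600 × 2754 ≈ 7382262 px.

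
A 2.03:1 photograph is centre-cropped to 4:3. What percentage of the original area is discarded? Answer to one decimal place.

34.3%

The height stays; only width is cut (since 4:3 is narrower than 2.03:1).
Fraction kept = (1.333)/(2.030) ≈ 65.68%, so 34.32% is lost.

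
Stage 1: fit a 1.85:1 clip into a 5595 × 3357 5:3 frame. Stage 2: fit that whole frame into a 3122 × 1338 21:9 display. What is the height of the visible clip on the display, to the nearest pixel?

Inside the 5595×3357 canvas the clip is width-limited at 5595.00 × 3024.32.
Second fit — the 5:3 canvas into 3122×1338 spans the height: 2230.00 × 1338.00 (×0.3986 from 5595×3357).
So the clip's height is 3024.32 × 0.3986 ≈ 1205.41.

1205 px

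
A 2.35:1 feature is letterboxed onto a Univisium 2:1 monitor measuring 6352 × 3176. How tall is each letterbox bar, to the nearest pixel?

237 px

2.35:1 is wider than Univisium 2:1, so it spans the full width.
The feature is 6352 / 2.350 ≈ 2702.98 px tall.
3176 − 2702.98 = 473.02 px of bars (236.51 each).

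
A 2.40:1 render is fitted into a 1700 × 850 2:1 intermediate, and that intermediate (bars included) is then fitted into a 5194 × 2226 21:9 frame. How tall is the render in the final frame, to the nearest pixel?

Inside the 1700×850 canvas the render is width-limited at 1700.00 × 708.33.
2:1 in 5194×2226: fills the height, so the intermediate becomes 4452.00 × 2226.00 — a scale of ×2.6188.
So the render's height is 708.33 × 2.6188 ≈ 1855.00.

1855 px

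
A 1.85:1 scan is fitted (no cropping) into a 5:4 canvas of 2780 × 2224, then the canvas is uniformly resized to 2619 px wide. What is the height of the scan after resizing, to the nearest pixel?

1416 px

In the 2780×2224 frame the scan fills the width: height = 2780 / 1.850 ≈ 1502.70 px.
Resizing to 2619 px wide multiplies everything by 0.9421: 1502.70 → 1415.68 px.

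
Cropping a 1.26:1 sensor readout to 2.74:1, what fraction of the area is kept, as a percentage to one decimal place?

Going from 1.26:1 to 2.74:1 means cutting height while keeping width.
Fraction kept = (1.260)/(2.740) ≈ 45.99%.

46.0%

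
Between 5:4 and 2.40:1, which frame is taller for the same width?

5:4 = 1.25 and 2.4; 2.4 > 1.25. The smaller width-to-height ratio is the taller frame.

5:4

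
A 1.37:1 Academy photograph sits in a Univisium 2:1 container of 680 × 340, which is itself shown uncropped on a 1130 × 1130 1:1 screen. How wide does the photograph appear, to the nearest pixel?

Inside the 680×340 canvas the photograph is height-limited at 465.80 × 340.00.
Univisium 2:1 in 1130×1130: fills the width, so the intermediate becomes 1130.00 × 565.00 — a scale of ×1.6618.
So the photograph's width is 465.80 × 1.6618 ≈ 774.05.

774 px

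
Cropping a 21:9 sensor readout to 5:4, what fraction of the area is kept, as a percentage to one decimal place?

Going from 21:9 to 5:4 means cutting width while keeping height.
Area ratio = (1.250)/(2.333) = 53.57% retained.

53.6%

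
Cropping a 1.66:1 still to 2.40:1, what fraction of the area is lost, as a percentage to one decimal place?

The width stays; only height is cut (since 2.40:1 is wider than 1.66:1).
Area ratio = (1.660)/(2.400) = 69.17%; the remaining 30.83% is cropped out.

30.8%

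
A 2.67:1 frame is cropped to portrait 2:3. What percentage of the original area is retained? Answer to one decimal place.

portrait 2:3 is narrower than 2.67:1, so the crop keeps the full height and trims the width.
Fraction kept = (0.667)/(2.670) ≈ 24.97%.

25.0%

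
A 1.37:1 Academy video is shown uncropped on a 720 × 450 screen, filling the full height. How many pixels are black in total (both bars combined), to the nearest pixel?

46575 pixels

Content width = 450 × 1.370 ≈ 616.5000 px.
Leftover width: 720 − 616.5000 = 103.5000 px.
That's 103.5000 × 450 ≈ 46575 black pixels.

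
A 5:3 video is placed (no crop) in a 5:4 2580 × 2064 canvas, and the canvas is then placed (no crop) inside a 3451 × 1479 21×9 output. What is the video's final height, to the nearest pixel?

First fit — 5:3 into 2580×2064 spans the width: 2580.00 × 1548.00.
Second fit — the 5:4 canvas into 3451×1479 spans the height: 1848.75 × 1479.00 (×0.7166 from 2580×2064).
So the video's height is 1548.00 × 0.7166 ≈ 1109.25.

1109 px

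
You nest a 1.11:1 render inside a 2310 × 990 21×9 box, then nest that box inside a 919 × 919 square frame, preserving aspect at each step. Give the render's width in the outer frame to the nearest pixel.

1.11:1 in 2310×990: fills the height, so the render is 1098.90 × 990.00.
Second fit — the 21×9 canvas into 919×919 spans the width: 919.00 × 393.86 (×0.3978 from 2310×990).
Applying the same ×0.3978: 1098.90 → 437.18.

437 px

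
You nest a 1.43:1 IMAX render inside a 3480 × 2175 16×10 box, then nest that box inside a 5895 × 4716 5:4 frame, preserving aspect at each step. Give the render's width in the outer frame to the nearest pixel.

Inside the 3480×2175 canvas the render is height-limited at 3110.25 × 2175.00.
The 16×10 canvas is width-limited in 5895×4716, giving 5895.00 × 3684.38; scale factor 1.6940.
So the render's width is 3110.25 × 1.6940 ≈ 5268.66.

5269 px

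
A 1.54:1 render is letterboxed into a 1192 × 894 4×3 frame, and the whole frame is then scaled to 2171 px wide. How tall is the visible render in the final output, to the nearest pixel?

1410 px

In the 1192×894 frame the render fills the width: height = 1192 / 1.540 ≈ 774.03 px.
The frame scales by 2171/1192 = 1.8213; 774.03 × 1.8213 ≈ 1409.74 px.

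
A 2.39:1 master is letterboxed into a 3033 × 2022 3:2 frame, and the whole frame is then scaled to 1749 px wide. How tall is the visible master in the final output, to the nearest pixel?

At 3033×2022 the master is width-limited, so height = 3033 / 2.390 ≈ 1269.04 px.
Resizing to 1749 px wide multiplies everything by 0.5767: 1269.04 → 731.80 px.

732 px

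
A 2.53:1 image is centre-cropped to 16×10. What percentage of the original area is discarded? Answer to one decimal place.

36.8%

Going from 2.53:1 to 16×10 means cutting width while keeping height.
Fraction kept = (1.600)/(2.530) ≈ 63.24%, so 36.76% is lost.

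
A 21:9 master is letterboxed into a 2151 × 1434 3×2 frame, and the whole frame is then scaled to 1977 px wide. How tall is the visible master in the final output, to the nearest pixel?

In the 2151×1434 frame the master fills the width: height = 2151 × 9/21 ≈ 921.86 px.
Scaling 2151 → 1977 is ×0.9191, so the height becomes 921.86 × 0.9191 ≈ 847.29 px.

847 px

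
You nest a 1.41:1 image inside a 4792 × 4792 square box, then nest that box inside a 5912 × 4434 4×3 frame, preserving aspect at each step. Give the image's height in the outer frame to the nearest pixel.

3145 px

First fit — 1.41:1 into 4792×4792 spans the width: 4792.00 × 3398.58.
square in 5912×4434: fills the height, so the intermediate becomes 4434.00 × 4434.00 — a scale of ×0.9253.
So the image's height is 3398.58 × 0.9253 ≈ 3144.68.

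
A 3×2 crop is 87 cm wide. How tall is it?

58 cm

87·2/3 = 58.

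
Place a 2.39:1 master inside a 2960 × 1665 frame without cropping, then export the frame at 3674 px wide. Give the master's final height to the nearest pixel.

1537 px

At 2960×1665 the master is width-limited, so height = 2960 / 2.390 ≈ 1238.49 px.
The frame scales by 3674/2960 = 1.2412; 1238.49 × 1.2412 ≈ 1537.24 px.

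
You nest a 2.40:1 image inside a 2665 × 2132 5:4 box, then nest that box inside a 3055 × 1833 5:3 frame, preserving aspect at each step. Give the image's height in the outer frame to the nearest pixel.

955 px

Inside the 2665×2132 canvas the image is width-limited at 2665.00 × 1110.42.
5:4 in 3055×1833: fills the height, so the intermediate becomes 2291.25 × 1833.00 — a scale of ×0.8598.
The image scales with it: height 1110.42 × 0.8598 ≈ 954.69.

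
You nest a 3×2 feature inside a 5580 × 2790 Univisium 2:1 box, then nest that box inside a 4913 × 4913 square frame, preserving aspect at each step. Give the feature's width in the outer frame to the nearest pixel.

3×2 in 5580×2790: fills the height, so the feature is 4185.00 × 2790.00.
Second fit — the Univisium 2:1 canvas into 4913×4913 spans the width: 4913.00 × 2456.50 (×0.8805 from 5580×2790).
The feature scales with it: width 4185.00 × 0.8805 ≈ 3684.75.

3685 px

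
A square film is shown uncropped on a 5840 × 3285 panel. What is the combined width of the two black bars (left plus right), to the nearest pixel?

2555 px

Since 1.000 < 1.778, the film is height-limited.
The film is 3285 × 1/1 ≈ 3285.00 px wide.
Black = 5840 − 3285.00 = 2555.00 px.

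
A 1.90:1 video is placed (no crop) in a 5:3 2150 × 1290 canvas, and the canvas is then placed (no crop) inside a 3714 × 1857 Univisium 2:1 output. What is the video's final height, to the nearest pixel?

1629 px

First fit — 1.90:1 into 2150×1290 spans the width: 2150.00 × 1131.58.
The 5:3 canvas is height-limited in 3714×1857, giving 3095.00 × 1857.00; scale factor 1.4395.
The video scales with it: height 1131.58 × 1.4395 ≈ 1628.95.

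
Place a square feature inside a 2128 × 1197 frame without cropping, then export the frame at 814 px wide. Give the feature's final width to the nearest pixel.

Fitted into 2128×1197, the feature spans the height; its width is 1197 × 1/1 ≈ 1197.00 px.
Scaling 2128 → 814 is ×0.3825, so the width becomes 1197.00 × 0.3825 ≈ 457.88 px.

458 px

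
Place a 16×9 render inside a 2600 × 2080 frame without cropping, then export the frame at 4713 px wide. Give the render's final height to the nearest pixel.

Fitted into 2600×2080, the render spans the width; its height is 2600 × 9/16 ≈ 1462.50 px.
Scaling 2600 → 4713 is ×1.8127, so the height becomes 1462.50 × 1.8127 ≈ 2651.06 px.

2651 px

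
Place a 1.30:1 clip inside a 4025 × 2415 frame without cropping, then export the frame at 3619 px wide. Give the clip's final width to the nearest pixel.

2823 px

Fitted into 4025×2415, the clip spans the height; its width is 2415 × 1.300 ≈ 3139.50 px.
Resizing to 3619 px wide multiplies everything by 0.8991: 3139.50 → 2822.82 px.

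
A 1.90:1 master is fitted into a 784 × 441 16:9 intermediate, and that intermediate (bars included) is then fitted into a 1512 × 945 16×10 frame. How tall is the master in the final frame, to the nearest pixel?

1.90:1 in 784×441: fills the width, so the master is 784.00 × 412.63.
16:9 in 1512×945: fills the width, so the intermediate becomes 1512.00 × 850.50 — a scale of ×1.9286.
So the master's height is 412.63 × 1.9286 ≈ 795.79.

796 px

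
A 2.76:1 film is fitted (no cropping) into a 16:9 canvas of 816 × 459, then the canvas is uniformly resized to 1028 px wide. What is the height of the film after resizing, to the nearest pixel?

At 816×459 the film is width-limited, so height = 816 / 2.760 ≈ 295.65 px.
The frame scales by 1028/816 = 1.2598; 295.65 × 1.2598 ≈ 372.46 px.

372 px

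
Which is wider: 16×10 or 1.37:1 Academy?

16×10 = 1.6 and 1.37; 1.6 > 1.37.

16×10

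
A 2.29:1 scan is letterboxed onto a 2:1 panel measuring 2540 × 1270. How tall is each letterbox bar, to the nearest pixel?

Since 2.290 > 2.000, the scan is width-limited.
The scan is 2540 / 2.290 ≈ 1109.17 px tall.
1270 − 1109.17 = 160.83 px of bars (80.41 each).

80 px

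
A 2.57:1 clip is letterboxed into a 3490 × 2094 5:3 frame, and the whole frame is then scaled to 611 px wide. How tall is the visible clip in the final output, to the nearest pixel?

238 px

Fitted into 3490×2094, the clip spans the width; its height is 3490 / 2.570 ≈ 1357.98 px.
Scaling 3490 → 611 is ×0.1751, so the height becomes 1357.98 × 0.1751 ≈ 237.74 px.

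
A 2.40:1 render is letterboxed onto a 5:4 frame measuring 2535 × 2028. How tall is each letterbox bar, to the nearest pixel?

2.40:1 is wider than 5:4, so it spans the full width.
That makes the image 1056.25 px tall (2535 / 2.400).
Leftover height: 2028 − 1056.25 = 971.75 px → 485.88 each side.

486 px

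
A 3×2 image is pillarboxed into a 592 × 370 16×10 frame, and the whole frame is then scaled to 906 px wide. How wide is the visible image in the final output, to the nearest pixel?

849 px

Fitted into 592×370, the image spans the height; its width is 370 × 3/2 ≈ 555.00 px.
The frame scales by 906/592 = 1.5304; 555.00 × 1.5304 ≈ 849.38 px.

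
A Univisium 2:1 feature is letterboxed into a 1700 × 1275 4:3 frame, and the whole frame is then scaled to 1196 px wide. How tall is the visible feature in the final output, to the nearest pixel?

598 px

At 1700×1275 the feature is width-limited, so height = 1700 × 1/2 ≈ 850.00 px.
Scaling 1700 → 1196 is ×0.7035, so the height becomes 850.00 × 0.7035 ≈ 598.00 px.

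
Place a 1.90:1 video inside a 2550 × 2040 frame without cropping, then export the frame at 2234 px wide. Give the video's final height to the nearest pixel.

At 2550×2040 the video is width-limited, so height = 2550 / 1.900 ≈ 1342.11 px.
Resizing to 2234 px wide multiplies everything by 0.8761: 1342.11 → 1175.79 px.

1176 px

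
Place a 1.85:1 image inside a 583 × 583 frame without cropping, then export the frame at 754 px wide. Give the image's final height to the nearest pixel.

Fitted into 583×583, the image spans the width; its height is 583 / 1.850 ≈ 315.14 px.
Scaling 583 → 754 is ×1.2933, so the height becomes 315.14 × 1.2933 ≈ 407.57 px.

408 px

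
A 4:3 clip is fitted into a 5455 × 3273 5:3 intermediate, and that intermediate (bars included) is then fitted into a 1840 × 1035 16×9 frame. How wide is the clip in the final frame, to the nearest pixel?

Inside the 5455×3273 canvas the clip is height-limited at 4364.00 × 3273.00.
5:3 in 1840×1035: fills the height, so the intermediate becomes 1725.00 × 1035.00 — a scale of ×0.3162.
Applying the same ×0.3162: 4364.00 → 1380.00.

1380 px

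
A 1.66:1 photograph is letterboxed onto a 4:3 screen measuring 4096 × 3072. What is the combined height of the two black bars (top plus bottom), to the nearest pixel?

605 px

1.66:1 is wider than 4:3, so it spans the full width.
That makes the image 2467.47 px tall (4096 / 1.660).
Leftover height: 3072 − 2467.47 = 604.53 px.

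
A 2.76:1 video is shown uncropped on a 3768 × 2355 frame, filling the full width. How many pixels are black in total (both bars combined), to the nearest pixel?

The video is 3768 / 2.760 ≈ 1365.2174 px tall.
2355 − 1365.2174 = 989.7826 px of bars.
That's 989.7826 × 3768 ≈ 3729501 black pixels.

3729501 pixels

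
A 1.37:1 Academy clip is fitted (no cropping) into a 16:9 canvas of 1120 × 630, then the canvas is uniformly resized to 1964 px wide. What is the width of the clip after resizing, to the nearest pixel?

1514 px

At 1120×630 the clip is height-limited, so width = 630 × 1.370 ≈ 863.10 px.
Scaling 1120 → 1964 is ×1.7536, so the width becomes 863.10 × 1.7536 ≈ 1513.51 px.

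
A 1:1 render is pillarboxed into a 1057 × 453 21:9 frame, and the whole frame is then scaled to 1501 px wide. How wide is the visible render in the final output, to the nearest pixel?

In the 1057×453 frame the render fills the height: width = 453 × 1/1 ≈ 453.00 px.
The frame scales by 1501/1057 = 1.4201; 453.00 × 1.4201 ≈ 643.29 px.

643 px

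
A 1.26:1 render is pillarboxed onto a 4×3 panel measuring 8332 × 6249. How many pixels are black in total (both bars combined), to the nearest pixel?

2863667 pixels

1.26:1 (1.260) < 4×3 (1.333), so the render fills the height.
That makes the image 7873.7400 px wide (6249 × 1.260).
Black = 8332 − 7873.7400 = 458.2600 px.
Across the 6249-px span: 458.2600 × 6249 ≈ 2863667 px.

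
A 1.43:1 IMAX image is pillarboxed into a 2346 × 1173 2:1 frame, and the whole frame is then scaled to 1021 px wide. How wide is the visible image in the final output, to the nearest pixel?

At 2346×1173 the image is height-limited, so width = 1173 × 1.430 ≈ 1677.39 px.
Resizing to 1021 px wide multiplies everything by 0.4352: 1677.39 → 730.01 px.

730 px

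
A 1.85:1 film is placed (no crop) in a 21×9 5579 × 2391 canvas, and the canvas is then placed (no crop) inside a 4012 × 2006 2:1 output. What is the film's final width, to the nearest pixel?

3181 px

First fit — 1.85:1 into 5579×2391 spans the height: 4423.35 × 2391.00.
Second fit — the 21×9 canvas into 4012×2006 spans the width: 4012.00 × 1719.43 (×0.7191 from 5579×2391).
So the film's width is 4423.35 × 0.7191 ≈ 3180.94.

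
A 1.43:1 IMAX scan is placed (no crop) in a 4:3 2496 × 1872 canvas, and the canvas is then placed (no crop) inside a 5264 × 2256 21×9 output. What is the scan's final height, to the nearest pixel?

1.43:1 IMAX in 2496×1872: fills the width, so the scan is 2496.00 × 1745.45.
The 4:3 canvas is height-limited in 5264×2256, giving 3008.00 × 2256.00; scale factor 1.2051.
Applying the same ×1.2051: 1745.45 → 2103.50.

2103 px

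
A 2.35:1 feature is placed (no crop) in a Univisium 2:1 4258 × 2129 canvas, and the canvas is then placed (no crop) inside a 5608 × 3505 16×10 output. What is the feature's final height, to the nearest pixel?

2386 px

First fit — 2.35:1 into 4258×2129 spans the width: 4258.00 × 1811.91.
Second fit — the Univisium 2:1 canvas into 5608×3505 spans the width: 5608.00 × 2804.00 (×1.3171 from 4258×2129).
The feature scales with it: height 1811.91 × 1.3171 ≈ 2386.38.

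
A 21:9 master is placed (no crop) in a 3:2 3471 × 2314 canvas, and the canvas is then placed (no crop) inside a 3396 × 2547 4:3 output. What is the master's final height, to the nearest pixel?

21:9 in 3471×2314: fills the width, so the master is 3471.00 × 1487.57.
Second fit — the 3:2 canvas into 3396×2547 spans the width: 3396.00 × 2264.00 (×0.9784 from 3471×2314).
Applying the same ×0.9784: 1487.57 → 1455.43.

1455 px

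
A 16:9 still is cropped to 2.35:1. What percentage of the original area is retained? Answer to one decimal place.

75.7%

The width stays; only height is cut (since 2.35:1 is wider than 16:9).
(1.778)/(2.350) ≈ 0.757 of the area survives.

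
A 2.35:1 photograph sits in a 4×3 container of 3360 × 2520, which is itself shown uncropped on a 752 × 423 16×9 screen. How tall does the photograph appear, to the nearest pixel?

First fit — 2.35:1 into 3360×2520 spans the width: 3360.00 × 1429.79.
Second fit — the 4×3 canvas into 752×423 spans the height: 564.00 × 423.00 (×0.1679 from 3360×2520).
The photograph scales with it: height 1429.79 × 0.1679 ≈ 240.00.

240 px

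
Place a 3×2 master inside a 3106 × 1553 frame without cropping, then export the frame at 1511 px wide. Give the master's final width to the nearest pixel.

1133 px

Fitted into 3106×1553, the master spans the height; its width is 1553 × 3/2 ≈ 2329.50 px.
Resizing to 1511 px wide multiplies everything by 0.4865: 2329.50 → 1133.25 px.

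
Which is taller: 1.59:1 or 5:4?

5:4

1.59 and 5:4 = 1.25; 1.59 > 1.25. The smaller width-to-height ratio is the taller frame.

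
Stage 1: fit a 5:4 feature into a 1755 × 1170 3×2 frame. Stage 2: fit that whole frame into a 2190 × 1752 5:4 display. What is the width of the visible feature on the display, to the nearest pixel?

1825 px

5:4 in 1755×1170: fills the height, so the feature is 1462.50 × 1170.00.
3×2 in 2190×1752: fills the width, so the intermediate becomes 2190.00 × 1460.00 — a scale of ×1.2479.
The feature scales with it: width 1462.50 × 1.2479 ≈ 1825.00.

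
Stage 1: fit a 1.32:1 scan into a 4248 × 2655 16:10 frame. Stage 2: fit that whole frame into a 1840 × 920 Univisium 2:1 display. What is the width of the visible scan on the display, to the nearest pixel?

1214 px

Inside the 4248×2655 canvas the scan is height-limited at 3504.60 × 2655.00.
16:10 in 1840×920: fills the height, so the intermediate becomes 1472.00 × 920.00 — a scale of ×0.3465.
Applying the same ×0.3465: 3504.60 → 1214.40.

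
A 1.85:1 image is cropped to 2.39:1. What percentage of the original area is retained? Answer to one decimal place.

2.39:1 is wider than 1.85:1, so the crop keeps the full width and trims the height.
Fraction kept = (1.850)/(2.390) ≈ 77.41%.

77.4%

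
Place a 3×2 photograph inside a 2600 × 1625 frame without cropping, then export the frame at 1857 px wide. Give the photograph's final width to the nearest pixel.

1741 px

At 2600×1625 the photograph is height-limited, so width = 1625 × 3/2 ≈ 2437.50 px.
Scaling 2600 → 1857 is ×0.7142, so the width becomes 2437.50 × 0.7142 ≈ 1740.94 px.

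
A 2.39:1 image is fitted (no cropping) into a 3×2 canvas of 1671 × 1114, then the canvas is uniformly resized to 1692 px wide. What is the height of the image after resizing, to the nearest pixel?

708 px

Fitted into 1671×1114, the image spans the width; its height is 1671 / 2.390 ≈ 699.16 px.
Resizing to 1692 px wide multiplies everything by 1.0126: 699.16 → 707.95 px.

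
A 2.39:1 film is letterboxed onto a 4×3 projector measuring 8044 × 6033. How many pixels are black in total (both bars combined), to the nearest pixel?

21455839 pixels

2.39:1 is wider than 4×3, so it spans the full width.
The film is 8044 / 2.390 ≈ 3365.6904 px tall.
6033 − 3365.6904 = 2667.3096 px of bars.
Across the 8044-px span: 2667.3096 × 8044 ≈ 21455839 px.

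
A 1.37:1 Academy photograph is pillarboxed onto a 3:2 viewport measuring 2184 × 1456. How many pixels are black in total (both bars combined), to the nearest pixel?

1.37:1 Academy is narrower than 3:2, so it spans the full height.
The photograph is 1456 × 1.370 ≈ 1994.7200 px wide.
Black = 2184 − 1994.7200 = 189.2800 px.
Bar area = 189.2800 × 1456 ≈ 275592 px.

275592 pixels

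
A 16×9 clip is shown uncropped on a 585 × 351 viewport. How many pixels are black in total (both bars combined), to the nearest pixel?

16×9 (1.778) > 5:3 (1.667), so the clip fills the width.
That makes the image 329.0625 px tall (585 × 9/16).
Black = 351 − 329.0625 = 21.9375 px.
That's 21.9375 × 585 ≈ 12833 black pixels.

12833 pixels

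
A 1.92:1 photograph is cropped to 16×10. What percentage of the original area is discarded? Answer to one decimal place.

Going from 1.92:1 to 16×10 means cutting width while keeping height.
Area ratio = (1.600)/(1.920) = 83.33%; the remaining 16.67% is cropped out.

16.7%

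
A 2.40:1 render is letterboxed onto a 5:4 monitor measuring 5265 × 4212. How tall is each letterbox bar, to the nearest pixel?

1009 px

Since 2.400 > 1.250, the render is width-limited.
Content height = 5265 / 2.400 ≈ 2193.75 px.
Black = 4212 − 2193.75 = 2018.25 px, or 1009.12 per bar.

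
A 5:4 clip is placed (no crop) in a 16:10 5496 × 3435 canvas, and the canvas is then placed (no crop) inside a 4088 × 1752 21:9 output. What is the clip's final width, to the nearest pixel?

2190 px

Inside the 5496×3435 canvas the clip is height-limited at 4293.75 × 3435.00.
The 16:10 canvas is height-limited in 4088×1752, giving 2803.20 × 1752.00; scale factor 0.5100.
Applying the same ×0.5100: 4293.75 → 2190.00.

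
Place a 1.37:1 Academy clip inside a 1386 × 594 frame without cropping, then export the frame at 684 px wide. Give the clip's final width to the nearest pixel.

402 px

At 1386×594 the clip is height-limited, so width = 594 × 1.370 ≈ 813.78 px.
Scaling 1386 → 684 is ×0.4935, so the width becomes 813.78 × 0.4935 ≈ 401.61 px.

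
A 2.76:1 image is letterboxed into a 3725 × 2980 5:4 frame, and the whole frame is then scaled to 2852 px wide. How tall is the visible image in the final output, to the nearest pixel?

1033 px

In the 3725×2980 frame the image fills the width: height = 3725 / 2.760 ≈ 1349.64 px.
Resizing to 2852 px wide multiplies everything by 0.7656: 1349.64 → 1033.33 px.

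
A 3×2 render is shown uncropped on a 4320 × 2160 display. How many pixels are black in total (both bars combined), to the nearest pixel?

2332800 pixels

3×2 (1.500) < 2:1 (2.000), so the render fills the height.
The render is 2160 × 3/2 ≈ 3240.0000 px wide.
Black = 4320 − 3240.0000 = 1080.0000 px.
Across the 2160-px span: 1080.0000 × 2160 ≈ 2332800 px.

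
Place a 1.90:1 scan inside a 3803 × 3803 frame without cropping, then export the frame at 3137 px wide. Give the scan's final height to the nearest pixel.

In the 3803×3803 frame the scan fills the width: height = 3803 / 1.900 ≈ 2001.58 px.
Resizing to 3137 px wide multiplies everything by 0.8249: 2001.58 → 1651.05 px.

1651 px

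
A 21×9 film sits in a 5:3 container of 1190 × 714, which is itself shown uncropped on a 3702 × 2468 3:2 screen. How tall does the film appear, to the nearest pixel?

1587 px

First fit — 21×9 into 1190×714 spans the width: 1190.00 × 510.00.
Second fit — the 5:3 canvas into 3702×2468 spans the width: 3702.00 × 2221.20 (×3.1109 from 1190×714).
Applying the same ×3.1109: 510.00 → 1586.57.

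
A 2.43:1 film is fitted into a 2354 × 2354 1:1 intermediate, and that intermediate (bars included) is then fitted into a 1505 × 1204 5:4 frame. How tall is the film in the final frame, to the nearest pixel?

First fit — 2.43:1 into 2354×2354 spans the width: 2354.00 × 968.72.
1:1 in 1505×1204: fills the height, so the intermediate becomes 1204.00 × 1204.00 — a scale of ×0.5115.
Applying the same ×0.5115: 968.72 → 495.47.

495 px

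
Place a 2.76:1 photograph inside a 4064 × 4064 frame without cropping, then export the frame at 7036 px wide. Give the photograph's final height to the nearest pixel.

2549 px

In the 4064×4064 frame the photograph fills the width: height = 4064 / 2.760 ≈ 1472.46 px.
The frame scales by 7036/4064 = 1.7313; 1472.46 × 1.7313 ≈ 2549.28 px.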